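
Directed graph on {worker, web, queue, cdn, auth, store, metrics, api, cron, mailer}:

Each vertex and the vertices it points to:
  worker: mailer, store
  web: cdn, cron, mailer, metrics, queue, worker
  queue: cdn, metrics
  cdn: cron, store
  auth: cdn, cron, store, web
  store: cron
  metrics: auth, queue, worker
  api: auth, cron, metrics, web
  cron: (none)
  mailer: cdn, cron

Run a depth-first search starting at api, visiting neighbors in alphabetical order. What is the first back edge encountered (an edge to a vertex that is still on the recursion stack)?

DFS from api (visiting neighbors in alphabetical order); mark gray on enter, black on exit:
api gray
  auth gray
    cdn gray
      cron gray
      cron black
      store gray
        store→cron: cron black — skip
      store black
    cdn black
    auth→cron: cron black — skip
    auth→store: store black — skip
    web gray
      web→cdn: cdn black — skip
      web→cron: cron black — skip
      mailer gray
        mailer→cdn: cdn black — skip
        mailer→cron: cron black — skip
      mailer black
      metrics gray
        metrics→auth: auth is gray → back edge
First back edge: metrics → auth.

metrics→auth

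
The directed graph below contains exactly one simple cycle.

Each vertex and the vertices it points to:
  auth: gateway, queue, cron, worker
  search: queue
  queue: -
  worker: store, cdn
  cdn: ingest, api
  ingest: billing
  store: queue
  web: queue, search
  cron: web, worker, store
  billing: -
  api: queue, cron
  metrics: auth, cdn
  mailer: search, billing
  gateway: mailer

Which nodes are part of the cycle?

api, cdn, cron, worker

DFS with gray/black marking from cdn:
cdn gray
  ingest gray
    billing gray
    billing black
  ingest black
  api gray
    queue gray
    queue black
    cron gray
      web gray
        web→queue: queue black — skip
        search gray
          search→queue: queue black — skip
        search black
      web black
      worker gray
        store gray
          store→queue: queue black — skip
        store black
        worker→cdn: cdn is gray → back edge
Back edge closes the cycle cdn → api → cron → worker → cdn; its vertices are {api, cdn, cron, worker}.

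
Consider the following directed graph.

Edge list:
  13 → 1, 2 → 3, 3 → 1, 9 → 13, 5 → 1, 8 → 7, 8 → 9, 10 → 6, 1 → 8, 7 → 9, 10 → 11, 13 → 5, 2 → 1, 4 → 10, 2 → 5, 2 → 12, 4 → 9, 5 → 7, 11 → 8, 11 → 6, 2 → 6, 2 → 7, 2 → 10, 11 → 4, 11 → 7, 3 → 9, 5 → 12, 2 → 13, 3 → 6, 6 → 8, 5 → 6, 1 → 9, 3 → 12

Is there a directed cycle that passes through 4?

Yes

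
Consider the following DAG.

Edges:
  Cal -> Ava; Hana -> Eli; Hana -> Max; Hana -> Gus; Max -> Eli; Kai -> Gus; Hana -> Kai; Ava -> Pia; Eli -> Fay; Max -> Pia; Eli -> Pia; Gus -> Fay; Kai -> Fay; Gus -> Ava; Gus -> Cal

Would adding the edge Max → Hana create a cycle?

Yes

Adding Max→Hana creates a cycle iff Hana can already reach Max.
Path from Hana: Hana → Max.
So Hana → … → Max → Hana is a cycle.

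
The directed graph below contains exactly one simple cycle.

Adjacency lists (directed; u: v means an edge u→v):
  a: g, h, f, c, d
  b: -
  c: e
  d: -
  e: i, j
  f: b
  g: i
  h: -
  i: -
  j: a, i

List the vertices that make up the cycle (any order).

a, c, e, j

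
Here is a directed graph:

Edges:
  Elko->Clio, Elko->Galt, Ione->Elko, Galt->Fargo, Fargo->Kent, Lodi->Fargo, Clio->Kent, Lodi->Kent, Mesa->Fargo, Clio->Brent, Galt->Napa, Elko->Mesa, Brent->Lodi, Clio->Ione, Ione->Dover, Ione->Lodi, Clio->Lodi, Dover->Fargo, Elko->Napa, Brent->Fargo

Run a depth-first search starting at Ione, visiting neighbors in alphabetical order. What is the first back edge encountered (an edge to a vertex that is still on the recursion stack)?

DFS from Ione (visiting neighbors in alphabetical order); mark gray on enter, black on exit:
Ione gray
  Dover gray
    Fargo gray
      Kent gray
      Kent black
    Fargo black
  Dover black
  Elko gray
    Clio gray
      Brent gray
        Brent→Fargo: Fargo black — skip
        Lodi gray
          Lodi→Fargo: Fargo black — skip
          Lodi→Kent: Kent black — skip
        Lodi black
      Brent black
      Clio→Ione: Ione is gray → back edge
First back edge: Clio → Ione.

Clio->Ione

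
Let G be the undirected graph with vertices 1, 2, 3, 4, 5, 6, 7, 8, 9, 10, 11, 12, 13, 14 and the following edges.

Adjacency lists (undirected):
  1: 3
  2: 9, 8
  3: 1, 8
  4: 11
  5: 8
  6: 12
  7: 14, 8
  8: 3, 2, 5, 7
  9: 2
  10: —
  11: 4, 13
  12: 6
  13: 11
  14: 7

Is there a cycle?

DFS, tracking each vertex's parent; an edge to a visited non-parent vertex closes a cycle.
Start from 6:
visit 6 (parent –)
  visit 12 (parent 6)
    12–6: parent, skip
visit 1 (parent –)
  visit 3 (parent 1)
    3–1: parent, skip
    visit 8 (parent 3)
      8–3: parent, skip
      visit 2 (parent 8)
        visit 9 (parent 2)
          9–2: parent, skip
        2–8: parent, skip
      visit 5 (parent 8)
        5–8: parent, skip
      visit 7 (parent 8)
        visit 14 (parent 7)
          14–7: parent, skip
        7–8: parent, skip
visit 4 (parent –)
  visit 11 (parent 4)
    11–4: parent, skip
    visit 13 (parent 11)
      13–11: parent, skip
visit 10 (parent –)
No non-parent visited neighbor found — the graph is a forest.

No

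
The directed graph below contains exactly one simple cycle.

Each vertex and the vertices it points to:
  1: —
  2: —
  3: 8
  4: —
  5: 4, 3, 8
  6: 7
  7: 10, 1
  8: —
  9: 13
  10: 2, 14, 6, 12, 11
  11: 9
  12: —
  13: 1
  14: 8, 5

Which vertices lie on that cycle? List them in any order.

DFS with gray/black marking from 10:
10 gray
  2 gray
  2 black
  14 gray
    8 gray
    8 black
    5 gray
      4 gray
      4 black
      3 gray
        3→8: 8 black — skip
      3 black
      5→8: 8 black — skip
    5 black
  14 black
  6 gray
    7 gray
      7→10: 10 is gray → back edge
Back edge closes the cycle 10 → 6 → 7 → 10; its vertices are {6, 7, 10}.

6, 7, 10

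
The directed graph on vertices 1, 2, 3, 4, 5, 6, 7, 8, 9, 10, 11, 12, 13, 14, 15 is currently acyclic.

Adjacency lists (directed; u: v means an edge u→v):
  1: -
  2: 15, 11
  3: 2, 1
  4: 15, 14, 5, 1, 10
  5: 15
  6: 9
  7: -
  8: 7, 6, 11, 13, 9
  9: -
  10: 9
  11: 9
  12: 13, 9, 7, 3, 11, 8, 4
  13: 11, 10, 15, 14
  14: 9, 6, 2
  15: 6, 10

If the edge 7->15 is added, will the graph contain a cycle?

No

Adding 7→15 creates a cycle iff 15 can already reach 7.
Explore from 15: no path reaches 7. The graph stays acyclic.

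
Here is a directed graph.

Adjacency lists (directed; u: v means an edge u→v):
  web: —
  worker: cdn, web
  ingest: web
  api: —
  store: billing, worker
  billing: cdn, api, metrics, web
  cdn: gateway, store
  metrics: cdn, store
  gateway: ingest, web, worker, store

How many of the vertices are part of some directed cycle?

6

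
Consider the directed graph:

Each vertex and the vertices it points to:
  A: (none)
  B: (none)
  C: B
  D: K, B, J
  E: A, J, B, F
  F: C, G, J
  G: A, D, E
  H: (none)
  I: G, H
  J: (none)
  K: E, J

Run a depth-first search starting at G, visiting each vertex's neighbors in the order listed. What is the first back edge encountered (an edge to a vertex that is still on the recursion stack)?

DFS from G (visiting each vertex's neighbors in the order listed); mark gray on enter, black on exit:
G gray
  A gray
  A black
  D gray
    K gray
      E gray
        E→A: A black — skip
        J gray
        J black
        B gray
        B black
        F gray
          C gray
            C→B: B black — skip
          C black
          F→G: G is gray → back edge
First back edge: F → G.

F->G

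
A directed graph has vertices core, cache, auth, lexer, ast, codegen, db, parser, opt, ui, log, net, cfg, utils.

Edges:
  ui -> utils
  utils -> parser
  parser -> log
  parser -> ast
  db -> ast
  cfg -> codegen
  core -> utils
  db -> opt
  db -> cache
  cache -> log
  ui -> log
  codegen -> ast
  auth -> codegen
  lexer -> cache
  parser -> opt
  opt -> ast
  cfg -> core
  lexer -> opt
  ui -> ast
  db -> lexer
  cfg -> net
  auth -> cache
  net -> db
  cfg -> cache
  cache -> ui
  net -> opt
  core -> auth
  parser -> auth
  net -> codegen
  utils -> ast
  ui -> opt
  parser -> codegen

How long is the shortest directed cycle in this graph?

5

For each vertex v, BFS finds the shortest path from v back to v.
The shortest such closed walk is utils → parser → auth → cache → ui → utils, length 5.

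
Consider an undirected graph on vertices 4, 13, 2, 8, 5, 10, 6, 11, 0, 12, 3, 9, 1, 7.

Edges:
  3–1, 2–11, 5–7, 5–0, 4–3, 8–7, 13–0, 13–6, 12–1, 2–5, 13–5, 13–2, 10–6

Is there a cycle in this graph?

DFS, tracking each vertex's parent; an edge to a visited non-parent vertex closes a cycle.
Start from 1:
visit 1 (parent –)
  visit 3 (parent 1)
    3–1: parent, skip
    visit 4 (parent 3)
      4–3: parent, skip
  visit 12 (parent 1)
    12–1: parent, skip
visit 13 (parent –)
  visit 0 (parent 13)
    0–13: parent, skip
    visit 5 (parent 0)
      5–0: parent, skip
      5–13: 13 visited and ≠ parent → cycle
Cycle: 13 – 0 – 5 – 13.

Yes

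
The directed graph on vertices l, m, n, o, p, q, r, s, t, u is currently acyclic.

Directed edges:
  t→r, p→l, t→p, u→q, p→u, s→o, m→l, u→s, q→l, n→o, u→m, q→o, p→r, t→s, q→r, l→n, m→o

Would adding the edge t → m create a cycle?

Adding t→m creates a cycle iff m can already reach t.
Explore from m: no path reaches t. The graph stays acyclic.

No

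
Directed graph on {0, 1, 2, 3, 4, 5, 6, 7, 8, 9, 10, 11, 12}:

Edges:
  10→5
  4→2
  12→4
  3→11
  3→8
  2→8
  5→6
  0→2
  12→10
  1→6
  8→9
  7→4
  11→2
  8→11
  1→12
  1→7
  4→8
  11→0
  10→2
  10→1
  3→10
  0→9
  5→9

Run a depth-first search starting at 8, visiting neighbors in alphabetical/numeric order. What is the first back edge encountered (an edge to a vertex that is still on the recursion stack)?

2→8

DFS from 8 (visiting neighbors in alphabetical/numeric order); mark gray on enter, black on exit:
8 gray
  9 gray
  9 black
  11 gray
    0 gray
      2 gray
        2→8: 8 is gray → back edge
First back edge: 2 → 8.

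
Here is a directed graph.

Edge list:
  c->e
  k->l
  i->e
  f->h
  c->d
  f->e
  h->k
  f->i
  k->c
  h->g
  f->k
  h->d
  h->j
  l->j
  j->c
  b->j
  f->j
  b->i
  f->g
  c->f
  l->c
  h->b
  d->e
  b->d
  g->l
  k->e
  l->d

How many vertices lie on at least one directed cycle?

A vertex is on a directed cycle iff it belongs to a strongly connected component of size ≥ 2 (or has a self-loop).
The vertices on cycles are {b, c, f, g, h, j, k, l} — 8 in total.

8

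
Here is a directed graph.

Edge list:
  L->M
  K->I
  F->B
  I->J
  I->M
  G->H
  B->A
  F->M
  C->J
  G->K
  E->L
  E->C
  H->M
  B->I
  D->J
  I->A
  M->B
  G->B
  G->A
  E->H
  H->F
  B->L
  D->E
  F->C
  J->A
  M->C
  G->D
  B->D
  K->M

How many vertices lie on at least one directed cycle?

8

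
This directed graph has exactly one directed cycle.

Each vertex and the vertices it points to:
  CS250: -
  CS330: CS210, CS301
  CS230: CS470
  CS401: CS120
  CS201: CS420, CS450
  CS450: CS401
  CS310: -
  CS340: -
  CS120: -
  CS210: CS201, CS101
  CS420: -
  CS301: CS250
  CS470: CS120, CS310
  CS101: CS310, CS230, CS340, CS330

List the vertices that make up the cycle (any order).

CS101, CS210, CS330

DFS with gray/black marking from CS330:
CS330 gray
  CS210 gray
    CS201 gray
      CS420 gray
      CS420 black
      CS450 gray
        CS401 gray
          CS120 gray
          CS120 black
        CS401 black
      CS450 black
    CS201 black
    CS101 gray
      CS310 gray
      CS310 black
      CS230 gray
        CS470 gray
          CS470→CS120: CS120 black — skip
          CS470→CS310: CS310 black — skip
        CS470 black
      CS230 black
      CS340 gray
      CS340 black
      CS101→CS330: CS330 is gray → back edge
Back edge closes the cycle CS330 → CS210 → CS101 → CS330; its vertices are {CS101, CS210, CS330}.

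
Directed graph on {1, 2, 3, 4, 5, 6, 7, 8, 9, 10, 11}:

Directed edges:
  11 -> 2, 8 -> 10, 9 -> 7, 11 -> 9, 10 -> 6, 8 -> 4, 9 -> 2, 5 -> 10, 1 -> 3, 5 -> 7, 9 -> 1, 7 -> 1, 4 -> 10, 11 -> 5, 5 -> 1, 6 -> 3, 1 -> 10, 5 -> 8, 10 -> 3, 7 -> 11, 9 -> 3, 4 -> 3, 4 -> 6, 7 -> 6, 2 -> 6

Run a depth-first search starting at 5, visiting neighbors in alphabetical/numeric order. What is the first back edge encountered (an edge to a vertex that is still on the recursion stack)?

11→5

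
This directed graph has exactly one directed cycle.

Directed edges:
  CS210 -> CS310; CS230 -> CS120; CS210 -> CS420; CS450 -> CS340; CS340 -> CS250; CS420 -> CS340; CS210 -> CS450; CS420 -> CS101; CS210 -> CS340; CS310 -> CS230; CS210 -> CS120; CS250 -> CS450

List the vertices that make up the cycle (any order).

CS250, CS340, CS450

DFS with gray/black marking from CS450:
CS450 gray
  CS340 gray
    CS250 gray
      CS250→CS450: CS450 is gray → back edge
Back edge closes the cycle CS450 → CS340 → CS250 → CS450; its vertices are {CS250, CS340, CS450}.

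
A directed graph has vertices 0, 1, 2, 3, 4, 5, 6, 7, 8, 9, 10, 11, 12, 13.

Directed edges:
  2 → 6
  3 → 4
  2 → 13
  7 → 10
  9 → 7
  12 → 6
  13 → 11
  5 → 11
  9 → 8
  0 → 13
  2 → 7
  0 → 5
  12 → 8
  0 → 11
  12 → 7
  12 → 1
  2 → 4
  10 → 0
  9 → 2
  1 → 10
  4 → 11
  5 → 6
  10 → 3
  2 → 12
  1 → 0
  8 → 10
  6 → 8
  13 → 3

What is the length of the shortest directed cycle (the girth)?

5

For each vertex v, BFS finds the shortest path from v back to v.
The shortest such closed walk is 10 → 0 → 5 → 6 → 8 → 10, length 5.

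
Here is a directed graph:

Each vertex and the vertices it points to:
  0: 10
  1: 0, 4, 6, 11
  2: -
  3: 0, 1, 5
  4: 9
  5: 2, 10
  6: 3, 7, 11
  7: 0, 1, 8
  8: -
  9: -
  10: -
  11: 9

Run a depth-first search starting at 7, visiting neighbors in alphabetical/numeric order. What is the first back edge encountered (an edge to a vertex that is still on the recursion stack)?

DFS from 7 (visiting neighbors in alphabetical/numeric order); mark gray on enter, black on exit:
7 gray
  0 gray
    10 gray
    10 black
  0 black
  1 gray
    1→0: 0 black — skip
    4 gray
      9 gray
      9 black
    4 black
    6 gray
      3 gray
        3→0: 0 black — skip
        3→1: 1 is gray → back edge
First back edge: 3 → 1.

3→1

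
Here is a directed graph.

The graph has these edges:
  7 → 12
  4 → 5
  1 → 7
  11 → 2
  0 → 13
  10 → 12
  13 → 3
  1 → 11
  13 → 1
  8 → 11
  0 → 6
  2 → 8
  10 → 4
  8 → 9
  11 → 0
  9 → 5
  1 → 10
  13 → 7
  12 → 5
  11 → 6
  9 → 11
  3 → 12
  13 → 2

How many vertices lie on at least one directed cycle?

7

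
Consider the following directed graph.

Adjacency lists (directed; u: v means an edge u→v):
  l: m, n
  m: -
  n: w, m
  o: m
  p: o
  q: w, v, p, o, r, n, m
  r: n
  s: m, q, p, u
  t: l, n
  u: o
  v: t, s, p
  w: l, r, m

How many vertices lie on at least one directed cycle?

7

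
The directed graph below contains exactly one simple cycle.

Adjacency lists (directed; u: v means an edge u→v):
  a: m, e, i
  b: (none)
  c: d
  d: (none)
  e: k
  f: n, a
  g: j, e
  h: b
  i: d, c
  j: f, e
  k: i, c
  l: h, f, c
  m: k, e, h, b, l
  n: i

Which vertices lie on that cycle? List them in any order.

a, f, l, m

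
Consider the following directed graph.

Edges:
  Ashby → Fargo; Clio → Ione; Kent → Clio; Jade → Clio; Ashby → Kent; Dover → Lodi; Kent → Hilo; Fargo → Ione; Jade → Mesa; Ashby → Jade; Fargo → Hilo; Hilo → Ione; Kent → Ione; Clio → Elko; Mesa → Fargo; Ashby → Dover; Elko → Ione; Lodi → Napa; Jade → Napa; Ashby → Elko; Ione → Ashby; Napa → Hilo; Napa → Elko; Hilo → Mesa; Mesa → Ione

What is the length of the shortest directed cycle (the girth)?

3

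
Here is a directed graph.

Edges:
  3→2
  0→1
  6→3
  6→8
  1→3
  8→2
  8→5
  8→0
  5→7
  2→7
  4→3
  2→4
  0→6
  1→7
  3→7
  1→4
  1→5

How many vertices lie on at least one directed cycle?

6

A vertex is on a directed cycle iff it belongs to a strongly connected component of size ≥ 2 (or has a self-loop).
The vertices on cycles are {0, 2, 3, 4, 6, 8} — 6 in total.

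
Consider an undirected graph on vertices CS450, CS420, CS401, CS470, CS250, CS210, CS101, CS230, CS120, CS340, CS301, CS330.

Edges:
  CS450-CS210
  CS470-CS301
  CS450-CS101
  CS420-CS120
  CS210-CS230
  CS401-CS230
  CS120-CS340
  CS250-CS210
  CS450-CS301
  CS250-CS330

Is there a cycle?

No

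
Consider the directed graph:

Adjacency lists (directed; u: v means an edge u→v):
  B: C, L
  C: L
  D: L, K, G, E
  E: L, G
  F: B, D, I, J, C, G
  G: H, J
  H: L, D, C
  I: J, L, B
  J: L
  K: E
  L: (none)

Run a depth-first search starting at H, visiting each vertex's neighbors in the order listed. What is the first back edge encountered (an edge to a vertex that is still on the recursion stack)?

G→H

DFS from H (visiting each vertex's neighbors in the order listed); mark gray on enter, black on exit:
H gray
  L gray
  L black
  D gray
    D→L: L black — skip
    K gray
      E gray
        E→L: L black — skip
        G gray
          G→H: H is gray → back edge
First back edge: G → H.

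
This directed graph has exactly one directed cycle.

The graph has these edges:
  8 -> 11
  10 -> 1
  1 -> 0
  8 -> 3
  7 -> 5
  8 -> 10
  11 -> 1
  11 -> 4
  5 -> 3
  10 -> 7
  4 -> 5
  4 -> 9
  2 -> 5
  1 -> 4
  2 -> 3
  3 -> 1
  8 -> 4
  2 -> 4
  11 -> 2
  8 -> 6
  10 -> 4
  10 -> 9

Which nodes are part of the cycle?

1, 3, 4, 5

DFS with gray/black marking from 1:
1 gray
  0 gray
  0 black
  4 gray
    9 gray
    9 black
    5 gray
      3 gray
        3→1: 1 is gray → back edge
Back edge closes the cycle 1 → 4 → 5 → 3 → 1; its vertices are {1, 3, 4, 5}.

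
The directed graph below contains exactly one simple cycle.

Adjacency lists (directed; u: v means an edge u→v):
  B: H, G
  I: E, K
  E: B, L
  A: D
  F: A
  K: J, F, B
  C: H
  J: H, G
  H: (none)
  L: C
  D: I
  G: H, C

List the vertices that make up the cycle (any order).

DFS with gray/black marking from I:
I gray
  E gray
    B gray
      H gray
      H black
      G gray
        G→H: H black — skip
        C gray
          C→H: H black — skip
        C black
      G black
    B black
    L gray
      L→C: C black — skip
    L black
  E black
  K gray
    J gray
      J→H: H black — skip
      J→G: G black — skip
    J black
    F gray
      A gray
        D gray
          D→I: I is gray → back edge
Back edge closes the cycle I → K → F → A → D → I; its vertices are {A, D, F, I, K}.

A, D, F, I, K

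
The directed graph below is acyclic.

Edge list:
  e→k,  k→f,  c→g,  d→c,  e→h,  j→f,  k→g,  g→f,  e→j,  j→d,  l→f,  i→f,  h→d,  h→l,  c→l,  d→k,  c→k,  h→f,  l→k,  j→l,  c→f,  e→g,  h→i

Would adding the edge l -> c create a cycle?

Yes

Adding l→c creates a cycle iff c can already reach l.
Path from c: c → l.
So c → … → l → c is a cycle.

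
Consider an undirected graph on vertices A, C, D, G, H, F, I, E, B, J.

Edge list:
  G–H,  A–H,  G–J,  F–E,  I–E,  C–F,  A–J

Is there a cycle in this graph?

Yes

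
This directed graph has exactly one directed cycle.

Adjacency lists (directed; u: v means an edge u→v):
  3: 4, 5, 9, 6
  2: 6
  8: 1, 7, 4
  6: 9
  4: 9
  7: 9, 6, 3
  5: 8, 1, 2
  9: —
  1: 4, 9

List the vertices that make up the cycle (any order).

3, 5, 7, 8

DFS with gray/black marking from 5:
5 gray
  8 gray
    1 gray
      4 gray
        9 gray
        9 black
      4 black
      1→9: 9 black — skip
    1 black
    7 gray
      7→9: 9 black — skip
      6 gray
        6→9: 9 black — skip
      6 black
      3 gray
        3→4: 4 black — skip
        3→5: 5 is gray → back edge
Back edge closes the cycle 5 → 8 → 7 → 3 → 5; its vertices are {3, 5, 7, 8}.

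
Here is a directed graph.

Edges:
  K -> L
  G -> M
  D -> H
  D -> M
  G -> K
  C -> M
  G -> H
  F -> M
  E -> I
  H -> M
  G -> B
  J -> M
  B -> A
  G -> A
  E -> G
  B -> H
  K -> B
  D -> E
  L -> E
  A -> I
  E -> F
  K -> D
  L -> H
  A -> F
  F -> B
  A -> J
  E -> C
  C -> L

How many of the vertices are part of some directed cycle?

9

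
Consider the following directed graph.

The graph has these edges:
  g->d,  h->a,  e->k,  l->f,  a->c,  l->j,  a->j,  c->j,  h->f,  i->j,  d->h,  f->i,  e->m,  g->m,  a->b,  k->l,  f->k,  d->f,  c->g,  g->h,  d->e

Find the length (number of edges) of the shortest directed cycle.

3

For each vertex v, BFS finds the shortest path from v back to v.
The shortest such closed walk is f → k → l → f, length 3.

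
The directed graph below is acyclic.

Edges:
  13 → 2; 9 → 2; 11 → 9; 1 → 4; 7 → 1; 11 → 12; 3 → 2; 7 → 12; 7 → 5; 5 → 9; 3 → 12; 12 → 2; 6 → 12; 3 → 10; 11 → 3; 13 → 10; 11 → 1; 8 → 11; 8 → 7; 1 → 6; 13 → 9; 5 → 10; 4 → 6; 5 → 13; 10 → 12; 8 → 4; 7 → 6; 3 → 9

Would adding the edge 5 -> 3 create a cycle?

No

Adding 5→3 creates a cycle iff 3 can already reach 5.
Explore from 3: no path reaches 5. The graph stays acyclic.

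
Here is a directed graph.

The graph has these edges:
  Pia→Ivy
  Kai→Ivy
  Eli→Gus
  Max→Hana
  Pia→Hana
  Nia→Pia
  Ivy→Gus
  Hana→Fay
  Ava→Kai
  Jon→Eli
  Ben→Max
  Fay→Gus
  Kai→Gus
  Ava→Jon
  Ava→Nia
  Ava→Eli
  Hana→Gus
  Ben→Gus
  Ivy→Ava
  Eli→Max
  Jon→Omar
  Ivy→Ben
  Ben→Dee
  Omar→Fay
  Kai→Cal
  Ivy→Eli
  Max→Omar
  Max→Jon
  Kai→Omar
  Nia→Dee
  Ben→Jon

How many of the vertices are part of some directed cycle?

8

A vertex is on a directed cycle iff it belongs to a strongly connected component of size ≥ 2 (or has a self-loop).
The vertices on cycles are {Ava, Eli, Ivy, Jon, Kai, Max, Nia, Pia} — 8 in total.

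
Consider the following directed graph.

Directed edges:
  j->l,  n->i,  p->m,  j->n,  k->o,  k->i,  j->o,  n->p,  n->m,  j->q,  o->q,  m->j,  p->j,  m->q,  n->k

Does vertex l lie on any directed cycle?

l lies on a cycle iff there is a path from l back to itself.
Exploring from l, it never reaches itself; equivalently, its strongly connected component is a singleton.

No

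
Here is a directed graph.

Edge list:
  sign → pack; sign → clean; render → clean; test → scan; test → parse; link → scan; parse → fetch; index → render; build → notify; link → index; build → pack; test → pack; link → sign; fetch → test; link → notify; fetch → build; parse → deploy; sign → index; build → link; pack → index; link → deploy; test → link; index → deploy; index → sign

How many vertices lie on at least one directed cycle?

A vertex is on a directed cycle iff it belongs to a strongly connected component of size ≥ 2 (or has a self-loop).
The vertices on cycles are {pack, sign, test, fetch, index, parse} — 6 in total.

6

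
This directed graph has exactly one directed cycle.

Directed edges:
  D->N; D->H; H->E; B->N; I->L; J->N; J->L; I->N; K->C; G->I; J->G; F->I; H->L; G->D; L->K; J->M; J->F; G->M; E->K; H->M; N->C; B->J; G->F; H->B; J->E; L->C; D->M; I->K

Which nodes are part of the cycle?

B, D, G, H, J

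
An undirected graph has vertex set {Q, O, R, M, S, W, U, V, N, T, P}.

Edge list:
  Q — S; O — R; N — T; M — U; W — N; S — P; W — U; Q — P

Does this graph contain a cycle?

Yes

DFS, tracking each vertex's parent; an edge to a visited non-parent vertex closes a cycle.
Start from V:
visit V (parent –)
visit Q (parent –)
  visit P (parent Q)
    P–Q: parent, skip
    visit S (parent P)
      S–Q: Q visited and ≠ parent → cycle
Cycle: Q – P – S – Q.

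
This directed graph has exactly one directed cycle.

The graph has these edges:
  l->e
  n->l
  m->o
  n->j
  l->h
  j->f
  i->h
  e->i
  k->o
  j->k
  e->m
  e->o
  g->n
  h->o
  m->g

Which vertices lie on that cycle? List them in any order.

DFS with gray/black marking from g:
g gray
  n gray
    l gray
      e gray
        i gray
          h gray
            o gray
            o black
          h black
        i black
        e→o: o black — skip
        m gray
          m→o: o black — skip
          m→g: g is gray → back edge
Back edge closes the cycle g → n → l → e → m → g; its vertices are {e, g, l, m, n}.

e, g, l, m, n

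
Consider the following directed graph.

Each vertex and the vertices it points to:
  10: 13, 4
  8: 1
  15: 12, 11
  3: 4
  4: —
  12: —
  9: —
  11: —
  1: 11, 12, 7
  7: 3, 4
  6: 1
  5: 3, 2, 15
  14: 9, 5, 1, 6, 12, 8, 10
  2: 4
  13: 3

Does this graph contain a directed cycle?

No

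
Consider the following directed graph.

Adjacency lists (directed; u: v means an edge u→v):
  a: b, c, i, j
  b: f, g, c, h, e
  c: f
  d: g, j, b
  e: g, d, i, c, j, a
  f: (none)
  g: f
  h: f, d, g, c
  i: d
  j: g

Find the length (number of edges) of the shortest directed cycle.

3

For each vertex v, BFS finds the shortest path from v back to v.
The shortest such closed walk is e → a → b → e, length 3.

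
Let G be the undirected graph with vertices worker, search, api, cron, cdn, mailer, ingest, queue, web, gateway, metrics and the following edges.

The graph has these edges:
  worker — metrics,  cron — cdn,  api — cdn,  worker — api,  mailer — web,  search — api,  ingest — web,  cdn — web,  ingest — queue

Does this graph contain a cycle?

No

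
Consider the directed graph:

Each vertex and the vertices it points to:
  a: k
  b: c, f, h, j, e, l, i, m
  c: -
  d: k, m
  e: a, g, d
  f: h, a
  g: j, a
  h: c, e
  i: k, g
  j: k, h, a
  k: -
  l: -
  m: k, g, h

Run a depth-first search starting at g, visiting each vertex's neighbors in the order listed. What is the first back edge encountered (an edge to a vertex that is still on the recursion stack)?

e->g

DFS from g (visiting each vertex's neighbors in the order listed); mark gray on enter, black on exit:
g gray
  j gray
    k gray
    k black
    h gray
      c gray
      c black
      e gray
        a gray
          a→k: k black — skip
        a black
        e→g: g is gray → back edge
First back edge: e → g.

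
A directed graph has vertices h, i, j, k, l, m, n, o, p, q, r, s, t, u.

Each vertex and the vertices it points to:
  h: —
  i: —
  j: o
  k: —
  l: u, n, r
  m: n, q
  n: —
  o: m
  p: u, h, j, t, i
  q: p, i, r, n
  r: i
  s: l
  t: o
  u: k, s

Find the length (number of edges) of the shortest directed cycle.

For each vertex v, BFS finds the shortest path from v back to v.
The shortest such closed walk is u → s → l → u, length 3.

3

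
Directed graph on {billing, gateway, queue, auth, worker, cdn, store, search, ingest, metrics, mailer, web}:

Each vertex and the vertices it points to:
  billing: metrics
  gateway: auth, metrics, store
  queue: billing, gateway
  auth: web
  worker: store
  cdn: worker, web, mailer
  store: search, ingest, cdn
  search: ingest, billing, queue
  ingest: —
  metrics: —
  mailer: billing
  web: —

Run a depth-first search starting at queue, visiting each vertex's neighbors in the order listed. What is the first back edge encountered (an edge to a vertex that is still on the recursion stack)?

search->queue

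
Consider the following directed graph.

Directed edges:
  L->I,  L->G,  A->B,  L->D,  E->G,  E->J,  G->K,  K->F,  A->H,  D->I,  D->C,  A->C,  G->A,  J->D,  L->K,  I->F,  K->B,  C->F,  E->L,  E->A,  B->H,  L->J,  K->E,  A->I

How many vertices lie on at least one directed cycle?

A vertex is on a directed cycle iff it belongs to a strongly connected component of size ≥ 2 (or has a self-loop).
The vertices on cycles are {E, G, K, L} — 4 in total.

4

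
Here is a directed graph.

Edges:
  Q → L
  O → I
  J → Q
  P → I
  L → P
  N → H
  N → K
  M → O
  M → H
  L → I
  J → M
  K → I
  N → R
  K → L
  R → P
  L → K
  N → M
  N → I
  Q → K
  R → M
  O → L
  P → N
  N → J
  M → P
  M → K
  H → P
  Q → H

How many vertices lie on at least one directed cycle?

10

A vertex is on a directed cycle iff it belongs to a strongly connected component of size ≥ 2 (or has a self-loop).
The vertices on cycles are {H, J, K, L, M, N, O, P, Q, R} — 10 in total.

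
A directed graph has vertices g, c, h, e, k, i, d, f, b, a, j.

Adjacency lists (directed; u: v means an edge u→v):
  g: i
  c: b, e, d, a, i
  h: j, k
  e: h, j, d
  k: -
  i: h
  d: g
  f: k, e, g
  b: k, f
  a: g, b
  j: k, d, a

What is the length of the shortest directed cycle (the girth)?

5

For each vertex v, BFS finds the shortest path from v back to v.
The shortest such closed walk is b → f → e → j → a → b, length 5.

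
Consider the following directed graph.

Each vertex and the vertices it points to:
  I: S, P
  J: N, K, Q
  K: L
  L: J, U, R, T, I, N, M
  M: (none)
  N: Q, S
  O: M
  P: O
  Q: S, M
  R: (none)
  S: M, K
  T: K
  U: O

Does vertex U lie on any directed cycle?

No

U lies on a cycle iff there is a path from U back to itself.
Exploring from U, it never reaches itself; equivalently, its strongly connected component is a singleton.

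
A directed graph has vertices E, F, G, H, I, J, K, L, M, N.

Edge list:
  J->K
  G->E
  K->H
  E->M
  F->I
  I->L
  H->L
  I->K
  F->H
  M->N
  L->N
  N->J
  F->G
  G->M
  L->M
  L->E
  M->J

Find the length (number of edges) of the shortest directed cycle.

For each vertex v, BFS finds the shortest path from v back to v.
The shortest such closed walk is H → L → M → J → K → H, length 5.

5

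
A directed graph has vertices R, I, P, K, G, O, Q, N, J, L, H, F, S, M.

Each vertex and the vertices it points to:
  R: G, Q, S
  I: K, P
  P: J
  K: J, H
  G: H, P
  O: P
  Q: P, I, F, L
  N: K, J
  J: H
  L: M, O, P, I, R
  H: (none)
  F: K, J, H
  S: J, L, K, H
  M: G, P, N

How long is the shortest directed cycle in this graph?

For each vertex v, BFS finds the shortest path from v back to v.
The shortest such closed walk is L → R → S → L, length 3.

3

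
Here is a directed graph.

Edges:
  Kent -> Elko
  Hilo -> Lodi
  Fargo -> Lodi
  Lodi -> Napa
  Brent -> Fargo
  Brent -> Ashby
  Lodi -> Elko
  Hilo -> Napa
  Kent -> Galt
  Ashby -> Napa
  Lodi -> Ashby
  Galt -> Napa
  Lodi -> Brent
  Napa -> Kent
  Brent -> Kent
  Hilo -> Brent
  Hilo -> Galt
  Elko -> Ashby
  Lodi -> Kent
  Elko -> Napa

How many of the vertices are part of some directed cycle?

8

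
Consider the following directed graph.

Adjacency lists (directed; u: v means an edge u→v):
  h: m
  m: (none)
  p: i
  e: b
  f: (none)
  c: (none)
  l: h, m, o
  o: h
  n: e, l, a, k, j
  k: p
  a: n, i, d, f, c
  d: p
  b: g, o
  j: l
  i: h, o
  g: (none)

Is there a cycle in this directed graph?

Yes

DFS with white/gray/black marking, starting from a:
a gray
  n gray
    e gray
      b gray
        g gray
        g black
        o gray
          h gray
            m gray
            m black
          h black
        o black
      b black
    e black
    l gray
      l→h: h black — skip
      l→m: m black — skip
      l→o: o black — skip
    l black
    n→a: a is gray → back edge
Back edge found, so a cycle exists: a → n → a.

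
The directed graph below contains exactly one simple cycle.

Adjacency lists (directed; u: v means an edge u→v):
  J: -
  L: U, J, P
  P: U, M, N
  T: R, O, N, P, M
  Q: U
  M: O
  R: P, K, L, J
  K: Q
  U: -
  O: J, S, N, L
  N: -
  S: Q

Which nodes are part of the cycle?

DFS with gray/black marking from O:
O gray
  J gray
  J black
  S gray
    Q gray
      U gray
      U black
    Q black
  S black
  N gray
  N black
  L gray
    L→U: U black — skip
    L→J: J black — skip
    P gray
      P→U: U black — skip
      M gray
        M→O: O is gray → back edge
Back edge closes the cycle O → L → P → M → O; its vertices are {L, M, O, P}.

L, M, O, P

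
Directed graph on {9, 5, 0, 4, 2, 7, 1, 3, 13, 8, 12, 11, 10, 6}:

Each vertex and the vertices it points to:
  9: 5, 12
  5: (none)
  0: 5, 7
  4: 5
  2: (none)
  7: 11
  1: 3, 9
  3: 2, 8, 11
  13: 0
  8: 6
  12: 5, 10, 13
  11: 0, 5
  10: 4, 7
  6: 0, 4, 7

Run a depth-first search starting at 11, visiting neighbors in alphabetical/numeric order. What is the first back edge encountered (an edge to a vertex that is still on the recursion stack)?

7→11

DFS from 11 (visiting neighbors in alphabetical/numeric order); mark gray on enter, black on exit:
11 gray
  0 gray
    5 gray
    5 black
    7 gray
      7→11: 11 is gray → back edge
First back edge: 7 → 11.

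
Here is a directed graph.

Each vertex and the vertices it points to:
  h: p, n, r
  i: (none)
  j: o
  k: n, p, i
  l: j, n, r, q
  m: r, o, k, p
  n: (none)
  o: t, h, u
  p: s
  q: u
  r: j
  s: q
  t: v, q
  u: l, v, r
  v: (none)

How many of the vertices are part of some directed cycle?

10

A vertex is on a directed cycle iff it belongs to a strongly connected component of size ≥ 2 (or has a self-loop).
The vertices on cycles are {h, j, l, o, p, q, r, s, t, u} — 10 in total.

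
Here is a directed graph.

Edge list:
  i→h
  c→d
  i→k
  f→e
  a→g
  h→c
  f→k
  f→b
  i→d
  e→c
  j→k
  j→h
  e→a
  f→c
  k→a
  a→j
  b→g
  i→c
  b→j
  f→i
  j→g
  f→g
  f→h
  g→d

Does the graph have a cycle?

Yes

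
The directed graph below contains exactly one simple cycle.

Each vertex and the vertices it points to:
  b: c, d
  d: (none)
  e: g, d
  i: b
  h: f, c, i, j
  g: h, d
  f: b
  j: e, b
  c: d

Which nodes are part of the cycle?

DFS with gray/black marking from h:
h gray
  f gray
    b gray
      c gray
        d gray
        d black
      c black
      b→d: d black — skip
    b black
  f black
  h→c: c black — skip
  i gray
    i→b: b black — skip
  i black
  j gray
    e gray
      g gray
        g→h: h is gray → back edge
Back edge closes the cycle h → j → e → g → h; its vertices are {e, g, h, j}.

e, g, h, j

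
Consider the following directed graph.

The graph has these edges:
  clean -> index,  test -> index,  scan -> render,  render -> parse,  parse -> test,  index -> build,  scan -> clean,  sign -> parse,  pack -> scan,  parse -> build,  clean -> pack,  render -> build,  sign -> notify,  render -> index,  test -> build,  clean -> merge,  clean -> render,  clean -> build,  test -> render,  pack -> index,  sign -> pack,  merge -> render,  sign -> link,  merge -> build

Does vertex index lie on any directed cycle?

index lies on a cycle iff there is a path from index back to itself.
Exploring from index, it never reaches itself; equivalently, its strongly connected component is a singleton.

No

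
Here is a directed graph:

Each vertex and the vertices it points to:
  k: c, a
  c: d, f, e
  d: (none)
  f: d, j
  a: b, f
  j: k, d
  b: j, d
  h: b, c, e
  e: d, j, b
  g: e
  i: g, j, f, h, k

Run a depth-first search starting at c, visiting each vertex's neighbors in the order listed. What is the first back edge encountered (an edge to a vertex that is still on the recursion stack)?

k->c

DFS from c (visiting each vertex's neighbors in the order listed); mark gray on enter, black on exit:
c gray
  d gray
  d black
  f gray
    f→d: d black — skip
    j gray
      k gray
        k→c: c is gray → back edge
First back edge: k → c.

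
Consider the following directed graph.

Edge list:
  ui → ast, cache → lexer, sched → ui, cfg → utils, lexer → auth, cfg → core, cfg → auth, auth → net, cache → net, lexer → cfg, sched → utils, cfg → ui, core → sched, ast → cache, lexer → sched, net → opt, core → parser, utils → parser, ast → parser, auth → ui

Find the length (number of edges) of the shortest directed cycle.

5

For each vertex v, BFS finds the shortest path from v back to v.
The shortest such closed walk is cache → lexer → auth → ui → ast → cache, length 5.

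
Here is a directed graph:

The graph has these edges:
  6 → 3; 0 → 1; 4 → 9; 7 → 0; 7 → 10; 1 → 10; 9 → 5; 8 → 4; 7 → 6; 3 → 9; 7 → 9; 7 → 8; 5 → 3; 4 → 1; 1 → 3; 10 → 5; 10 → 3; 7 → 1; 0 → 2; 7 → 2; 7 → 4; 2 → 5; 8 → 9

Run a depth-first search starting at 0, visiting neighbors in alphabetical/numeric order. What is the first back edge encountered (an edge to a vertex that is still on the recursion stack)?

DFS from 0 (visiting neighbors in alphabetical/numeric order); mark gray on enter, black on exit:
0 gray
  1 gray
    3 gray
      9 gray
        5 gray
          5→3: 3 is gray → back edge
First back edge: 5 → 3.

5->3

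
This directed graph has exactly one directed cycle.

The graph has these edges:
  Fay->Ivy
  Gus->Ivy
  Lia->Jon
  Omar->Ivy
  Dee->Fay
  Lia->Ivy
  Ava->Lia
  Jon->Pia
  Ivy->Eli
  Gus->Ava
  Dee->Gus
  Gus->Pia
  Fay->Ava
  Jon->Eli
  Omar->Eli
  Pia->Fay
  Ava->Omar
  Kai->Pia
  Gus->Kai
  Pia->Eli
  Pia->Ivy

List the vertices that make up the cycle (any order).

DFS with gray/black marking from Ava:
Ava gray
  Lia gray
    Ivy gray
      Eli gray
      Eli black
    Ivy black
    Jon gray
      Pia gray
        Pia→Ivy: Ivy black — skip
        Fay gray
          Fay→Ivy: Ivy black — skip
          Fay→Ava: Ava is gray → back edge
Back edge closes the cycle Ava → Lia → Jon → Pia → Fay → Ava; its vertices are {Ava, Fay, Jon, Lia, Pia}.

Ava, Fay, Jon, Lia, Pia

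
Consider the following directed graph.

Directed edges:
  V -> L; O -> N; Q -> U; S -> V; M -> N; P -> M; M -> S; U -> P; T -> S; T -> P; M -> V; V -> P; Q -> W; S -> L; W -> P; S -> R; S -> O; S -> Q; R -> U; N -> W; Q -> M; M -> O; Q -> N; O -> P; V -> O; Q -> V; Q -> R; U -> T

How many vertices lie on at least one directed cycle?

A vertex is on a directed cycle iff it belongs to a strongly connected component of size ≥ 2 (or has a self-loop).
The vertices on cycles are {M, N, O, P, Q, R, S, T, U, V, W} — 11 in total.

11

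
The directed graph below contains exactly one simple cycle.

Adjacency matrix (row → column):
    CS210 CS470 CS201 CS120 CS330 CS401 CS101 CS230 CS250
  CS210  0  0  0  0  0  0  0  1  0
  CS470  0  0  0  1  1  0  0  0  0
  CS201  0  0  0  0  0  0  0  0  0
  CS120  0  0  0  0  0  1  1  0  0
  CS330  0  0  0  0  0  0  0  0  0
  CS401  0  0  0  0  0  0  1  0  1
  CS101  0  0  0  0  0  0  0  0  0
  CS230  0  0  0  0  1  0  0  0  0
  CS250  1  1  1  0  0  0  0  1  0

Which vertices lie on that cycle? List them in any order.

DFS with gray/black marking from CS250:
CS250 gray
  CS210 gray
    CS230 gray
      CS330 gray
      CS330 black
    CS230 black
  CS210 black
  CS201 gray
  CS201 black
  CS470 gray
    CS470→CS330: CS330 black — skip
    CS120 gray
      CS101 gray
      CS101 black
      CS401 gray
        CS401→CS101: CS101 black — skip
        CS401→CS250: CS250 is gray → back edge
Back edge closes the cycle CS250 → CS470 → CS120 → CS401 → CS250; its vertices are {CS120, CS250, CS401, CS470}.

CS120, CS250, CS401, CS470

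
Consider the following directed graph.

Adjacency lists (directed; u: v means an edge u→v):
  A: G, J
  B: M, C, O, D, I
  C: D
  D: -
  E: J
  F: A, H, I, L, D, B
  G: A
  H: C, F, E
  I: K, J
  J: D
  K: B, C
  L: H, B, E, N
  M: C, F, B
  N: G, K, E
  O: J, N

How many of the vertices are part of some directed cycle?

A vertex is on a directed cycle iff it belongs to a strongly connected component of size ≥ 2 (or has a self-loop).
The vertices on cycles are {A, B, F, G, H, I, K, L, M, N, O} — 11 in total.

11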